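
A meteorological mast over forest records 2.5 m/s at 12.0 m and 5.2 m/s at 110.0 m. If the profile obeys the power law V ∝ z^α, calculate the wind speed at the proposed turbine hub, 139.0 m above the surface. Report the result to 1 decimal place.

First find α: α = ln(V₂/V₁)/ln(z₂/z₁) = ln(5.2/2.5)/ln(110.0/12.0) = 0.73237/2.21557 = 0.3306
Extrapolate from 110.0 m to 139.0 m: V₃ = 5.2 × (139.0/110.0)^0.3306 = 5.2 × 1.0804 = 5.6182 m/s

5.6 m/s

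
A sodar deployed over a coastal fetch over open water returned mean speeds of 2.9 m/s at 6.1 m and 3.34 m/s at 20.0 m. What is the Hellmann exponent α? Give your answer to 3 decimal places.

α ≈ 0.119

Power law: V₂/V₁ = (z₂/z₁)^α ⇒ α = ln(V₂/V₁) / ln(z₂/z₁)
α = ln(3.34/2.9) / ln(20.0/6.1) = ln(1.1517) / ln(3.2787)
  = 0.14126 / 1.18744 = 0.11896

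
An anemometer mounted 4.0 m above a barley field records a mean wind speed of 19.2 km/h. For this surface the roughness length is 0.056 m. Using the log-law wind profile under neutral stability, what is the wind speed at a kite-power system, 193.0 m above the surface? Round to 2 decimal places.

36.64 km/h

Log law: V(z) ∝ ln(z/z₀), so V₂/V₁ = ln(z₂/z₀) / ln(z₁/z₀).
ln(193.0/0.056) = 8.1451, ln(4.0/0.056) = 4.2687
V₂ = 19.2 × 8.1451/4.2687 = 19.2 × 1.9081 = 36.6355 km/h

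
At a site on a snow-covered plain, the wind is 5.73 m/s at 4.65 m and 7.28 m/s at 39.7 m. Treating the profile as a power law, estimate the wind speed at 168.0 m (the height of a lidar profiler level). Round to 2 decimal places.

First find α: α = ln(V₂/V₁)/ln(z₂/z₁) = ln(7.28/5.73)/ln(39.7/4.65) = 0.23942/2.14448 = 0.1116
Extrapolate from 39.7 m to 168.0 m: V₃ = 7.28 × (168.0/39.7)^0.1116 = 7.28 × 1.1748 = 8.5522 m/s

8.55 m/s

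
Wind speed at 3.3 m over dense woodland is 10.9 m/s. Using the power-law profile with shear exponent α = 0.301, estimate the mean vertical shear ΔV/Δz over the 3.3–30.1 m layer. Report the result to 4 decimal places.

Power law: V₂ = V₁ · (z₂/z₁)^α = 10.9 × (9.1212)^0.301 = 21.2032 m/s
ΔV/Δz = (21.2032 − 10.9)/(30.1 − 3.3) = 10.3032/26.8000 = 0.38445 m/s/m

0.3844 m/s/m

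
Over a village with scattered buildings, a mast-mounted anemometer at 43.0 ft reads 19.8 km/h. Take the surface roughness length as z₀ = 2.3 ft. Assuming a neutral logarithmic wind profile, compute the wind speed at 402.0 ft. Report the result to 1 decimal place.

Log law: V(z) ∝ ln(z/z₀), so V₂/V₁ = ln(z₂/z₀) / ln(z₁/z₀).
ln(402.0/2.3) = 5.1635, ln(43.0/2.3) = 2.9283
V₂ = 19.8 × 5.1635/2.9283 = 19.8 × 1.7633 = 34.9139 km/h

34.9 km/h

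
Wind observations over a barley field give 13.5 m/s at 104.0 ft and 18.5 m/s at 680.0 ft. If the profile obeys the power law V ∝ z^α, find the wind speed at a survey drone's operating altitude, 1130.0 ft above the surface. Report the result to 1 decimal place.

20.1 m/s

First find α: α = ln(V₂/V₁)/ln(z₂/z₁) = ln(18.5/13.5)/ln(680.0/104.0) = 0.31508/1.87770 = 0.1678
Extrapolate from 680.0 ft to 1130.0 ft: V₃ = 18.5 × (1130.0/680.0)^0.1678 = 18.5 × 1.0890 = 20.1458 m/s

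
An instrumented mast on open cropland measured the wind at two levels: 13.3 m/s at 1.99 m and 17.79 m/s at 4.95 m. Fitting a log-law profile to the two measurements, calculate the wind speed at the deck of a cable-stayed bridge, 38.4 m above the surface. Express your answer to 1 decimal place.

27.9 m/s

Log law: V ∝ ln(z/z₀). From the pair, with r = V₁/V₂ = 0.74761,
ln z₀ = (ln z₁ − r·ln z₂)/(1 − r) = (0.6881 − 0.74761×1.5994)/0.25239 = -2.0111 → z₀ = 0.1338 m
V₃ = V₁ · ln(z₃/z₀)/ln(z₁/z₀) = 13.3 × 5.6592/2.6993 = 27.8844 m/s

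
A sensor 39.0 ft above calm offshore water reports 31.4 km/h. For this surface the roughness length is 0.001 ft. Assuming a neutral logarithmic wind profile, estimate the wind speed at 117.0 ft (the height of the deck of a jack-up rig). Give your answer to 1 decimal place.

Log law: V(z) ∝ ln(z/z₀), so V₂/V₁ = ln(z₂/z₀) / ln(z₁/z₀).
ln(117.0/0.001) = 11.6699, ln(39.0/0.001) = 10.5713
V₂ = 31.4 × 11.6699/10.5713 = 31.4 × 1.1039 = 34.6632 km/h

34.7 km/h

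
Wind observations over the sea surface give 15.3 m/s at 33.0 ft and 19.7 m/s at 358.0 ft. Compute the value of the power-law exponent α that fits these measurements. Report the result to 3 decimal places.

α ≈ 0.106

Power law: V₂/V₁ = (z₂/z₁)^α ⇒ α = ln(V₂/V₁) / ln(z₂/z₁)
α = ln(19.7/15.3) / ln(358.0/33.0) = ln(1.2876) / ln(10.8485)
  = 0.25277 / 2.38403 = 0.10602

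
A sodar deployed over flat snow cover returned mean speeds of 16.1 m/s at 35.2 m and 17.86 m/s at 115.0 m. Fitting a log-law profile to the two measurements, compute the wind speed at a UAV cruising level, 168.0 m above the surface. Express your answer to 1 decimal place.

Log law: V ∝ ln(z/z₀). From the pair, with r = V₁/V₂ = 0.90146,
ln z₀ = (ln z₁ − r·ln z₂)/(1 − r) = (3.5610 − 0.90146×4.7449)/0.09854 = -7.2688 → z₀ = 0.0006969 m
V₃ = V₁ · ln(z₃/z₀)/ln(z₁/z₀) = 16.1 × 12.3928/10.8299 = 18.4235 m/s

18.4 m/s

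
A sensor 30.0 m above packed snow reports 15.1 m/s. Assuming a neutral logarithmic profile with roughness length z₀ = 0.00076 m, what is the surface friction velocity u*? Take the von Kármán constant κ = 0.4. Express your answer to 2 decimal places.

Log law: V(z) = (u*/κ) · ln(z/z₀) ⇒ u* = κ · V / ln(z/z₀)
u* = 0.4 × 15.1 / ln(30.0/0.00076) = 0.4 × 15.1 / 10.5834
   = 6.0400 / 10.5834 = 0.5707 m/s

u* ≈ 0.57 m/s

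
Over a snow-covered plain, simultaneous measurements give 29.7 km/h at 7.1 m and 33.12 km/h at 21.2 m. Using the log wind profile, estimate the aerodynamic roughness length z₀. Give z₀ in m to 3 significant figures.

Log law: V(z) ∝ ln(z/z₀). With r = V₁/V₂ = 29.7/33.12 = 0.89674,
r · ln(z₂/z₀) = ln(z₁/z₀) ⇒ ln z₀ = (ln z₁ − r·ln z₂)/(1 − r)
ln z₀ = (1.96009 − 0.89674×3.05400) / 0.10326 = -7.5396
z₀ = exp(-7.5396) = 0.0005316 m

z₀ ≈ 0.000532 m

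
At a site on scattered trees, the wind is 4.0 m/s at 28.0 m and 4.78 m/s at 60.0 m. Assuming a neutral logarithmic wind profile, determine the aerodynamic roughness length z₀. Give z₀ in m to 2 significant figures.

Log law: V(z) ∝ ln(z/z₀). With r = V₁/V₂ = 4.0/4.78 = 0.83682,
r · ln(z₂/z₀) = ln(z₁/z₀) ⇒ ln z₀ = (ln z₁ − r·ln z₂)/(1 − r)
ln z₀ = (3.33220 − 0.83682×4.09434) / 0.16318 = -0.5762
z₀ = exp(-0.5762) = 0.5620 m

z₀ ≈ 0.56 m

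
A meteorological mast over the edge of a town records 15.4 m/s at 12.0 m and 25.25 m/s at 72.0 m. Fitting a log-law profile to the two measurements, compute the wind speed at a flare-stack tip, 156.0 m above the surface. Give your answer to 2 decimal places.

Log law: V ∝ ln(z/z₀). From the pair, with r = V₁/V₂ = 0.60990,
ln z₀ = (ln z₁ − r·ln z₂)/(1 − r) = (2.4849 − 0.60990×4.2767)/0.39010 = -0.3164 → z₀ = 0.7288 m
V₃ = V₁ · ln(z₃/z₀)/ln(z₁/z₀) = 15.4 × 5.3663/2.8013 = 29.5005 m/s

29.50 m/s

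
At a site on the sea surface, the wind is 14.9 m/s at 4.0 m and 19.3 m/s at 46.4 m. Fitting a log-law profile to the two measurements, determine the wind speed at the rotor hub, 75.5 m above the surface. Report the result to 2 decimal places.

20.17 m/s

Log law: V ∝ ln(z/z₀). From the pair, with r = V₁/V₂ = 0.77202,
ln z₀ = (ln z₁ − r·ln z₂)/(1 − r) = (1.3863 − 0.77202×3.8373)/0.22798 = -6.9137 → z₀ = 0.0009941 m
V₃ = V₁ · ln(z₃/z₀)/ln(z₁/z₀) = 14.9 × 11.2378/8.3000 = 20.1740 m/s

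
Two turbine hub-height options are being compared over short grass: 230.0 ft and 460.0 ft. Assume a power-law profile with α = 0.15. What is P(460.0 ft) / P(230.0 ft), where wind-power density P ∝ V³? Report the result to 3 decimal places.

1.366

Speed ratio: V_B/V_A = (z_B/z_A)^α = (460.0/230.0)^0.15 = (2.0000)^0.15 = 1.10957
Power-density ratio: P_B/P_A = (V_B/V_A)³ = (1.10957)³ = 1.36604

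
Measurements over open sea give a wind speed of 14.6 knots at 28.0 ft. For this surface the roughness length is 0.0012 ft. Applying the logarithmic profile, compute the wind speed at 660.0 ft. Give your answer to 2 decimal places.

19.19 knots

Log law: V(z) ∝ ln(z/z₀), so V₂/V₁ = ln(z₂/z₀) / ln(z₁/z₀).
ln(660.0/0.0012) = 13.2177, ln(28.0/0.0012) = 10.0576
V₂ = 14.6 × 13.2177/10.0576 = 14.6 × 1.3142 = 19.1872 knots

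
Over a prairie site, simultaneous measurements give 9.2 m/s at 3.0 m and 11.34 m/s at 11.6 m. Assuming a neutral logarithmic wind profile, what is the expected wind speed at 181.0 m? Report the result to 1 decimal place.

15.7 m/s

Log law: V ∝ ln(z/z₀). From the pair, with r = V₁/V₂ = 0.81129,
ln z₀ = (ln z₁ − r·ln z₂)/(1 − r) = (1.0986 − 0.81129×2.4510)/0.18871 = -4.7154 → z₀ = 0.008956 m
V₃ = V₁ · ln(z₃/z₀)/ln(z₁/z₀) = 9.2 × 9.9139/5.8140 = 15.6876 m/s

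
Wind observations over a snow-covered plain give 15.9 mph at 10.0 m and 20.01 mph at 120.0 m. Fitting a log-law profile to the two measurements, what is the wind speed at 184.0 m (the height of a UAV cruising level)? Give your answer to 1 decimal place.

Log law: V ∝ ln(z/z₀). From the pair, with r = V₁/V₂ = 0.79460,
ln z₀ = (ln z₁ − r·ln z₂)/(1 − r) = (2.3026 − 0.79460×4.7875)/0.20540 = -7.3106 → z₀ = 0.0006684 m
V₃ = V₁ · ln(z₃/z₀)/ln(z₁/z₀) = 15.9 × 12.5255/9.6131 = 20.7170 mph

20.7 mph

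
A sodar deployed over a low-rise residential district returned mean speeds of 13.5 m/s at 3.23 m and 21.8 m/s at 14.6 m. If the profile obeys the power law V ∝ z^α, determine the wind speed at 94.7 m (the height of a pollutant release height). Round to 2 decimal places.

39.48 m/s

First find α: α = ln(V₂/V₁)/ln(z₂/z₁) = ln(21.8/13.5)/ln(14.6/3.23) = 0.47922/1.50854 = 0.3177
Extrapolate from 14.6 m to 94.7 m: V₃ = 21.8 × (94.7/14.6)^0.3177 = 21.8 × 1.8111 = 39.4825 m/s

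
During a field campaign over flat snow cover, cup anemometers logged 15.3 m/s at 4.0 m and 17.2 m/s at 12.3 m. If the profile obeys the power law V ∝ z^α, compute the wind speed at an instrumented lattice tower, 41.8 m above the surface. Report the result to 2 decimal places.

19.54 m/s

First find α: α = ln(V₂/V₁)/ln(z₂/z₁) = ln(17.2/15.3)/ln(12.3/4.0) = 0.11706/1.12330 = 0.1042
Extrapolate from 12.3 m to 41.8 m: V₃ = 17.2 × (41.8/12.3)^0.1042 = 17.2 × 1.1360 = 19.5385 m/s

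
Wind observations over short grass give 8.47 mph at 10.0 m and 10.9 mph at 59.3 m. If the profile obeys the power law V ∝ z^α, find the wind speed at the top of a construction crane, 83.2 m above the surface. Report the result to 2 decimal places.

First find α: α = ln(V₂/V₁)/ln(z₂/z₁) = ln(10.9/8.47)/ln(59.3/10.0) = 0.25223/1.78002 = 0.1417
Extrapolate from 59.3 m to 83.2 m: V₃ = 10.9 × (83.2/59.3)^0.1417 = 10.9 × 1.0492 = 11.4358 mph

11.44 mph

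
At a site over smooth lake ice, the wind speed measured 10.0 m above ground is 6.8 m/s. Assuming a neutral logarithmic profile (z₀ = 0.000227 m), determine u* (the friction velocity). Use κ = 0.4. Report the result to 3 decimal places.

u* ≈ 0.254 m/s

Log law: V(z) = (u*/κ) · ln(z/z₀) ⇒ u* = κ · V / ln(z/z₀)
u* = 0.4 × 6.8 / ln(10.0/0.000227) = 0.4 × 6.8 / 10.6931
   = 2.7200 / 10.6931 = 0.2544 m/s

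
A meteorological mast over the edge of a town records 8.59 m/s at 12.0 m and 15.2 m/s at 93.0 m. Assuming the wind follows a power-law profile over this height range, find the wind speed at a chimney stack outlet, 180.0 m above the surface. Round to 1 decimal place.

18.3 m/s

First find α: α = ln(V₂/V₁)/ln(z₂/z₁) = ln(15.2/8.59)/ln(93.0/12.0) = 0.57070/2.04769 = 0.2787
Extrapolate from 93.0 m to 180.0 m: V₃ = 15.2 × (180.0/93.0)^0.2787 = 15.2 × 1.2021 = 18.2714 m/s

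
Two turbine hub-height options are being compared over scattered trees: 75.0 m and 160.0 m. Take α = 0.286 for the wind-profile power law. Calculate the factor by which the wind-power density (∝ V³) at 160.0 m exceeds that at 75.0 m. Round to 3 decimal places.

1.916

Speed ratio: V_B/V_A = (z_B/z_A)^α = (160.0/75.0)^0.286 = (2.1333)^0.286 = 1.24197
Power-density ratio: P_B/P_A = (V_B/V_A)³ = (1.24197)³ = 1.91572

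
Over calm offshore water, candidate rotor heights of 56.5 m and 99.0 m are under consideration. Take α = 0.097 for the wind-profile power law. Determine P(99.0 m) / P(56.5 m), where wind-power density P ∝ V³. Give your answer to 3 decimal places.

Speed ratio: V_B/V_A = (z_B/z_A)^α = (99.0/56.5)^0.097 = (1.7522)^0.097 = 1.05591
Power-density ratio: P_B/P_A = (V_B/V_A)³ = (1.05591)³ = 1.17729

1.177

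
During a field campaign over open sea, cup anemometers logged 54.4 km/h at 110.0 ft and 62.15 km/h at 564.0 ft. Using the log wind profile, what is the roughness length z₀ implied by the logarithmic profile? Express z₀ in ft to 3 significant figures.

Log law: V(z) ∝ ln(z/z₀). With r = V₁/V₂ = 54.4/62.15 = 0.87530,
r · ln(z₂/z₀) = ln(z₁/z₀) ⇒ ln z₀ = (ln z₁ − r·ln z₂)/(1 − r)
ln z₀ = (4.70048 − 0.87530×6.33505) / 0.12470 = -6.7732
z₀ = exp(-6.7732) = 0.001144 ft

z₀ ≈ 0.00114 ft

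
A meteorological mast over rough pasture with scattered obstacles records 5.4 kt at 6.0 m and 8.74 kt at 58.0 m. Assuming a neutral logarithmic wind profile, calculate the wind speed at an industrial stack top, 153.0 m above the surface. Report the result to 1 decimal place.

Log law: V ∝ ln(z/z₀). From the pair, with r = V₁/V₂ = 0.61785,
ln z₀ = (ln z₁ − r·ln z₂)/(1 − r) = (1.7918 − 0.61785×4.0604)/0.38215 = -1.8762 → z₀ = 0.1532 m
V₃ = V₁ · ln(z₃/z₀)/ln(z₁/z₀) = 5.4 × 6.9066/3.6679 = 10.1680 kt

10.2 kt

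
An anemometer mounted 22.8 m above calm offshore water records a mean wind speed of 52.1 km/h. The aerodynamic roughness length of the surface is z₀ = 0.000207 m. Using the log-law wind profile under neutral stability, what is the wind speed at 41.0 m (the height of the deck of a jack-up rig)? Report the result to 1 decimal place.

54.7 km/h

Log law: V(z) ∝ ln(z/z₀), so V₂/V₁ = ln(z₂/z₀) / ln(z₁/z₀).
ln(41.0/0.000207) = 12.1964, ln(22.8/0.000207) = 11.6096
V₂ = 52.1 × 12.1964/11.6096 = 52.1 × 1.0505 = 54.7334 km/h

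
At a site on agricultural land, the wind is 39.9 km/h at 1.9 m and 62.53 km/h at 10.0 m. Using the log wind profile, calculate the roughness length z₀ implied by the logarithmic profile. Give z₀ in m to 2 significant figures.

Log law: V(z) ∝ ln(z/z₀). With r = V₁/V₂ = 39.9/62.53 = 0.63809,
r · ln(z₂/z₀) = ln(z₁/z₀) ⇒ ln z₀ = (ln z₁ − r·ln z₂)/(1 − r)
ln z₀ = (0.64185 − 0.63809×2.30259) / 0.36191 = -2.2863
z₀ = exp(-2.2863) = 0.1016 m

z₀ ≈ 0.10 m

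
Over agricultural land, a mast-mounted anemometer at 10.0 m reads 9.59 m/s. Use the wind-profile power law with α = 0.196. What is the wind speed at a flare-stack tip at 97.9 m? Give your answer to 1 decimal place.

Power-law profile: V₂ = V₁ · (z₂/z₁)^α
V₂ = 9.59 × (97.9/10.0)^0.196 = 9.59 × (9.7900)^0.196
    = 9.59 × 1.5638 = 14.9973 m/s

15.0 m/s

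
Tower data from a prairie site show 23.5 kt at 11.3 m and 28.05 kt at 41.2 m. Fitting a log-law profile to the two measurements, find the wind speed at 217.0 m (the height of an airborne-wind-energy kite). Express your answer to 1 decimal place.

Log law: V ∝ ln(z/z₀). From the pair, with r = V₁/V₂ = 0.83779,
ln z₀ = (ln z₁ − r·ln z₂)/(1 − r) = (2.4248 − 0.83779×3.7184)/0.16221 = -4.2566 → z₀ = 0.01417 m
V₃ = V₁ · ln(z₃/z₀)/ln(z₁/z₀) = 23.5 × 9.6365/6.6814 = 33.8937 kt

33.9 kt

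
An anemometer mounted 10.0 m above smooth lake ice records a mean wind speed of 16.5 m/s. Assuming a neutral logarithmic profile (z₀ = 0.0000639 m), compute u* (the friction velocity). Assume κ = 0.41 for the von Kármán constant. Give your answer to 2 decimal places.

Log law: V(z) = (u*/κ) · ln(z/z₀) ⇒ u* = κ · V / ln(z/z₀)
u* = 0.41 × 16.5 / ln(10.0/0.0000639) = 0.41 × 16.5 / 11.9608
   = 6.7650 / 11.9608 = 0.5656 m/s

u* ≈ 0.57 m/s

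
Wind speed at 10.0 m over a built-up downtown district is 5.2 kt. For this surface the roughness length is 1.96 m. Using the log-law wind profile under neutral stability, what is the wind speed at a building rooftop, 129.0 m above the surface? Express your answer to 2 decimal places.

Log law: V(z) ∝ ln(z/z₀), so V₂/V₁ = ln(z₂/z₀) / ln(z₁/z₀).
ln(129.0/1.96) = 4.1869, ln(10.0/1.96) = 1.6296
V₂ = 5.2 × 4.1869/1.6296 = 5.2 × 2.5692 = 13.3598 kt

13.36 kt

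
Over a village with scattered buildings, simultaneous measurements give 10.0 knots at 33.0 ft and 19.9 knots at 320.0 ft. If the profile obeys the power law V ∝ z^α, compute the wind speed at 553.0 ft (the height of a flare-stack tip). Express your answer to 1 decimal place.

23.5 knots

First find α: α = ln(V₂/V₁)/ln(z₂/z₁) = ln(19.9/10.0)/ln(320.0/33.0) = 0.68813/2.27181 = 0.3029
Extrapolate from 320.0 ft to 553.0 ft: V₃ = 19.9 × (553.0/320.0)^0.3029 = 19.9 × 1.1802 = 23.4863 knots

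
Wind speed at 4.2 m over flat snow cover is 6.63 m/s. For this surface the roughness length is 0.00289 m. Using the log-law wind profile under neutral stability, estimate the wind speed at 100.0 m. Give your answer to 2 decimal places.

Log law: V(z) ∝ ln(z/z₀), so V₂/V₁ = ln(z₂/z₀) / ln(z₁/z₀).
ln(100.0/0.00289) = 10.4517, ln(4.2/0.00289) = 7.2816
V₂ = 6.63 × 10.4517/7.2816 = 6.63 × 1.4354 = 9.5164 m/s

9.52 m/s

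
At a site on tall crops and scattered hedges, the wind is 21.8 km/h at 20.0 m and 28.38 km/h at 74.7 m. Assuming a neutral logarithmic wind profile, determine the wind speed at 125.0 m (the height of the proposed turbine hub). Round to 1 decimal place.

Log law: V ∝ ln(z/z₀). From the pair, with r = V₁/V₂ = 0.76815,
ln z₀ = (ln z₁ − r·ln z₂)/(1 − r) = (2.9957 − 0.76815×4.3135)/0.23185 = -1.3701 → z₀ = 0.2541 m
V₃ = V₁ · ln(z₃/z₀)/ln(z₁/z₀) = 21.8 × 6.1984/4.3658 = 30.9508 km/h

31.0 km/h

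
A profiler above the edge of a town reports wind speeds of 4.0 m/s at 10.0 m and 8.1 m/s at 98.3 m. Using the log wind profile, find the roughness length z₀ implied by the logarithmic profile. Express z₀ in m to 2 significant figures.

Log law: V(z) ∝ ln(z/z₀). With r = V₁/V₂ = 4.0/8.1 = 0.49383,
r · ln(z₂/z₀) = ln(z₁/z₀) ⇒ ln z₀ = (ln z₁ − r·ln z₂)/(1 − r)
ln z₀ = (2.30259 − 0.49383×4.58802) / 0.50617 = 0.0729
z₀ = exp(0.0729) = 1.076 m

z₀ ≈ 1.1 m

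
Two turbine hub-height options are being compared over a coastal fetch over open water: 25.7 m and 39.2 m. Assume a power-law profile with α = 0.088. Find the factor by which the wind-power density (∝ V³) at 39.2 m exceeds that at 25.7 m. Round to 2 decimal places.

1.12

Speed ratio: V_B/V_A = (z_B/z_A)^α = (39.2/25.7)^0.088 = (1.5253)^0.088 = 1.03785
Power-density ratio: P_B/P_A = (V_B/V_A)³ = (1.03785)³ = 1.11791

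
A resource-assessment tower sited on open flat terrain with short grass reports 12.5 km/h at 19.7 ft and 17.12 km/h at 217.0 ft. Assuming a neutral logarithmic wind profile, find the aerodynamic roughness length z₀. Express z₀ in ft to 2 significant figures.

Log law: V(z) ∝ ln(z/z₀). With r = V₁/V₂ = 12.5/17.12 = 0.73014,
r · ln(z₂/z₀) = ln(z₁/z₀) ⇒ ln z₀ = (ln z₁ − r·ln z₂)/(1 − r)
ln z₀ = (2.98062 − 0.73014×5.37990) / 0.26986 = -3.5109
z₀ = exp(-3.5109) = 0.02987 ft

z₀ ≈ 0.030 ft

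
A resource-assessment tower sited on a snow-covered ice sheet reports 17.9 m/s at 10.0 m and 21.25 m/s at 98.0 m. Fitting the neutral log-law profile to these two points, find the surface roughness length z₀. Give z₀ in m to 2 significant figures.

z₀ ≈ 0.000051 m

Log law: V(z) ∝ ln(z/z₀). With r = V₁/V₂ = 17.9/21.25 = 0.84235,
r · ln(z₂/z₀) = ln(z₁/z₀) ⇒ ln z₀ = (ln z₁ − r·ln z₂)/(1 − r)
ln z₀ = (2.30259 − 0.84235×4.58497) / 0.15765 = -9.8928
z₀ = exp(-9.8928) = 0.00005054 m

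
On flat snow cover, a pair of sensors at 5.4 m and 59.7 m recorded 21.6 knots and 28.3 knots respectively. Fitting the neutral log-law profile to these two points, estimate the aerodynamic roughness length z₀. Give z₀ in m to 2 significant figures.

z₀ ≈ 0.0023 m

Log law: V(z) ∝ ln(z/z₀). With r = V₁/V₂ = 21.6/28.3 = 0.76325,
r · ln(z₂/z₀) = ln(z₁/z₀) ⇒ ln z₀ = (ln z₁ − r·ln z₂)/(1 − r)
ln z₀ = (1.68640 − 0.76325×4.08933) / 0.23675 = -6.0604
z₀ = exp(-6.0604) = 0.002334 m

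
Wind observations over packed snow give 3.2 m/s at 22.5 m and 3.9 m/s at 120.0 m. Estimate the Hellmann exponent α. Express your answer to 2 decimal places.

Power law: V₂/V₁ = (z₂/z₁)^α ⇒ α = ln(V₂/V₁) / ln(z₂/z₁)
α = ln(3.9/3.2) / ln(120.0/22.5) = ln(1.2188) / ln(5.3333)
  = 0.19783 / 1.67398 = 0.11818

α ≈ 0.12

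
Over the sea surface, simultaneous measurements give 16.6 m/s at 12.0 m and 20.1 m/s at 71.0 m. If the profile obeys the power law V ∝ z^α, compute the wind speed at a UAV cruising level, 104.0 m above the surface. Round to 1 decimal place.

First find α: α = ln(V₂/V₁)/ln(z₂/z₁) = ln(20.1/16.6)/ln(71.0/12.0) = 0.19132/1.77777 = 0.1076
Extrapolate from 71.0 m to 104.0 m: V₃ = 20.1 × (104.0/71.0)^0.1076 = 20.1 × 1.0419 = 20.9429 m/s

20.9 m/s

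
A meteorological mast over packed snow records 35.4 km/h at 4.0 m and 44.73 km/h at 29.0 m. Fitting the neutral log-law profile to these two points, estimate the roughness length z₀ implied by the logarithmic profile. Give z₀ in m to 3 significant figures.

z₀ ≈ 0.00218 m

Log law: V(z) ∝ ln(z/z₀). With r = V₁/V₂ = 35.4/44.73 = 0.79142,
r · ln(z₂/z₀) = ln(z₁/z₀) ⇒ ln z₀ = (ln z₁ − r·ln z₂)/(1 − r)
ln z₀ = (1.38629 − 0.79142×3.36730) / 0.20858 = -6.1300
z₀ = exp(-6.1300) = 0.002176 m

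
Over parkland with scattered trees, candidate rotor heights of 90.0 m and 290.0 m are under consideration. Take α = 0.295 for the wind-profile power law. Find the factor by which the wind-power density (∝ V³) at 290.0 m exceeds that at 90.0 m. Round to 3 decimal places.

Speed ratio: V_B/V_A = (z_B/z_A)^α = (290.0/90.0)^0.295 = (3.2222)^0.295 = 1.41223
Power-density ratio: P_B/P_A = (V_B/V_A)³ = (1.41223)³ = 2.81655

2.817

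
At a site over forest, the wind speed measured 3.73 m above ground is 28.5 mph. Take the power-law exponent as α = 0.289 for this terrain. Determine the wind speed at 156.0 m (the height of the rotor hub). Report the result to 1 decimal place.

Power-law profile: V₂ = V₁ · (z₂/z₁)^α
V₂ = 28.5 × (156.0/3.73)^0.289 = 28.5 × (41.8231)^0.289
    = 28.5 × 2.9416 = 83.8367 mph

83.8 mph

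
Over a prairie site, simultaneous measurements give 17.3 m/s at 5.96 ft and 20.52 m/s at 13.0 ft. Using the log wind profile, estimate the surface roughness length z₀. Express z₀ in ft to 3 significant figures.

Log law: V(z) ∝ ln(z/z₀). With r = V₁/V₂ = 17.3/20.52 = 0.84308,
r · ln(z₂/z₀) = ln(z₁/z₀) ⇒ ln z₀ = (ln z₁ − r·ln z₂)/(1 − r)
ln z₀ = (1.78507 − 0.84308×2.56495) / 0.15692 = -2.4050
z₀ = exp(-2.4050) = 0.09027 ft

z₀ ≈ 0.0903 ft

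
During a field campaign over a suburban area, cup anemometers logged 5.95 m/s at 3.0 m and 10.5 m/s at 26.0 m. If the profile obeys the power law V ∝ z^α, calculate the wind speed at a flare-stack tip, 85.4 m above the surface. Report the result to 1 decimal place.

14.4 m/s

First find α: α = ln(V₂/V₁)/ln(z₂/z₁) = ln(10.5/5.95)/ln(26.0/3.0) = 0.56798/2.15948 = 0.2630
Extrapolate from 26.0 m to 85.4 m: V₃ = 10.5 × (85.4/26.0)^0.2630 = 10.5 × 1.3672 = 14.3560 m/s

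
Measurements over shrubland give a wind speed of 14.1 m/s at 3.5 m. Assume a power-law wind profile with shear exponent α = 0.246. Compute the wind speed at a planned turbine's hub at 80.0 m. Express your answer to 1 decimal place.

Power-law profile: V₂ = V₁ · (z₂/z₁)^α
V₂ = 14.1 × (80.0/3.5)^0.246 = 14.1 × (22.8571)^0.246
    = 14.1 × 2.1593 = 30.4466 m/s

30.4 m/s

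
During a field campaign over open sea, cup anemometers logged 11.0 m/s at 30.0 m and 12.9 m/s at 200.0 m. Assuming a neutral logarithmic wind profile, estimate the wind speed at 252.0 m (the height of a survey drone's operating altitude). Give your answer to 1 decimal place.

13.1 m/s

Log law: V ∝ ln(z/z₀). From the pair, with r = V₁/V₂ = 0.85271,
ln z₀ = (ln z₁ − r·ln z₂)/(1 − r) = (3.4012 − 0.85271×5.2983)/0.14729 = -7.5821 → z₀ = 0.0005095 m
V₃ = V₁ · ln(z₃/z₀)/ln(z₁/z₀) = 11.0 × 13.1116/10.9833 = 13.1315 m/s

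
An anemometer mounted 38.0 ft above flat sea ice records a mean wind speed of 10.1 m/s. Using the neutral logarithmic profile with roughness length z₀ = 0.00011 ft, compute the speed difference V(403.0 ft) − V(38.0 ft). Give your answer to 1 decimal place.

Log law: V₂ = V₁ · ln(z₂/z₀)/ln(z₁/z₀) = 10.1 × 15.1140/12.7526 = 11.9702 m/s
ΔV = 11.9702 − 10.1 = 1.8702 m/s

1.9 m/s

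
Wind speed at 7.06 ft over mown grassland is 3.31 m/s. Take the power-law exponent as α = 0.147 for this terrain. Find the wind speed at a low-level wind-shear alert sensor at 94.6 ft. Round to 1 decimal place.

4.8 m/s

Power-law profile: V₂ = V₁ · (z₂/z₁)^α
V₂ = 3.31 × (94.6/7.06)^0.147 = 3.31 × (13.3994)^0.147
    = 3.31 × 1.4645 = 4.8474 m/s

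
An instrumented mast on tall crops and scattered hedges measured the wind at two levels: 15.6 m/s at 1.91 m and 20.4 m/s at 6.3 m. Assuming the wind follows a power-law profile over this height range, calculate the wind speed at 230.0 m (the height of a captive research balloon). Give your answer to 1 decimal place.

First find α: α = ln(V₂/V₁)/ln(z₂/z₁) = ln(20.4/15.6)/ln(6.3/1.91) = 0.26826/1.19345 = 0.2248
Extrapolate from 6.3 m to 230.0 m: V₃ = 20.4 × (230.0/6.3)^0.2248 = 20.4 × 2.2449 = 45.7957 m/s

45.8 m/s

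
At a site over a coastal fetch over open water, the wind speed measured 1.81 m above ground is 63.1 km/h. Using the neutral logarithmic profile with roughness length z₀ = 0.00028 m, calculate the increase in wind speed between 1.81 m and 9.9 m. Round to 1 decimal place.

Log law: V₂ = V₁ · ln(z₂/z₀)/ln(z₁/z₀) = 63.1 × 10.4733/8.7740 = 75.3201 km/h
ΔV = 75.3201 − 63.1 = 12.2201 km/h

12.2 km/h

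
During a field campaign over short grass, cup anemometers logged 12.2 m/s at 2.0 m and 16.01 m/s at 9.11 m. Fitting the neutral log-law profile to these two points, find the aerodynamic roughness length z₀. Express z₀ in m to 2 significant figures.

z₀ ≈ 0.016 m

Log law: V(z) ∝ ln(z/z₀). With r = V₁/V₂ = 12.2/16.01 = 0.76202,
r · ln(z₂/z₀) = ln(z₁/z₀) ⇒ ln z₀ = (ln z₁ − r·ln z₂)/(1 − r)
ln z₀ = (0.69315 − 0.76202×2.20937) / 0.23798 = -4.1620
z₀ = exp(-4.1620) = 0.01558 m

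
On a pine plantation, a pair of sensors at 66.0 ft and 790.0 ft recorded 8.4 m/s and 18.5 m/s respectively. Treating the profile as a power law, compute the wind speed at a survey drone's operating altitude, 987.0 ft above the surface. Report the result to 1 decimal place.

First find α: α = ln(V₂/V₁)/ln(z₂/z₁) = ln(18.5/8.4)/ln(790.0/66.0) = 0.78954/2.48238 = 0.3181
Extrapolate from 790.0 ft to 987.0 ft: V₃ = 18.5 × (987.0/790.0)^0.3181 = 18.5 × 1.0734 = 19.8575 m/s

19.9 m/s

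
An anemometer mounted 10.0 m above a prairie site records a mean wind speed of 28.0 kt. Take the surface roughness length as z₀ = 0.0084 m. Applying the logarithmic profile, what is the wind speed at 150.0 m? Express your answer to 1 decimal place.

Log law: V(z) ∝ ln(z/z₀), so V₂/V₁ = ln(z₂/z₀) / ln(z₁/z₀).
ln(150.0/0.0084) = 9.7902, ln(10.0/0.0084) = 7.0821
V₂ = 28.0 × 9.7902/7.0821 = 28.0 × 1.3824 = 38.7066 kt

38.7 kt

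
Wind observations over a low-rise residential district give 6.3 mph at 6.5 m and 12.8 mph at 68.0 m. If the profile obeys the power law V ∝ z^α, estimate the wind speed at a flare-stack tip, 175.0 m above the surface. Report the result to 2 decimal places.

First find α: α = ln(V₂/V₁)/ln(z₂/z₁) = ln(12.8/6.3)/ln(68.0/6.5) = 0.70890/2.34771 = 0.3020
Extrapolate from 68.0 m to 175.0 m: V₃ = 12.8 × (175.0/68.0)^0.3020 = 12.8 × 1.3303 = 17.0283 mph

17.03 mph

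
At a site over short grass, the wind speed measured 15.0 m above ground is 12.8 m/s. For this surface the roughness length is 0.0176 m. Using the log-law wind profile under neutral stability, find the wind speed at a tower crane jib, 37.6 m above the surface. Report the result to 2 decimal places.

Log law: V(z) ∝ ln(z/z₀), so V₂/V₁ = ln(z₂/z₀) / ln(z₁/z₀).
ln(37.6/0.0176) = 7.6669, ln(15.0/0.0176) = 6.7479
V₂ = 12.8 × 7.6669/6.7479 = 12.8 × 1.1362 = 14.5431 m/s

14.54 m/s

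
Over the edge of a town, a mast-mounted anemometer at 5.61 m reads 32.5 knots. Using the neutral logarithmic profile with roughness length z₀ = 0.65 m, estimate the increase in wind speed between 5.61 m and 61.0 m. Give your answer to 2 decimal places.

Log law: V₂ = V₁ · ln(z₂/z₀)/ln(z₁/z₀) = 32.5 × 4.5417/2.1553 = 68.4831 knots
ΔV = 68.4831 − 32.5 = 35.9831 knots

35.98 knots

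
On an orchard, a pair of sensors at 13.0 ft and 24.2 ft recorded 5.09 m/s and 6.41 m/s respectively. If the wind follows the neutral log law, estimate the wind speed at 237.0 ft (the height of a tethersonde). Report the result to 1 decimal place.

Log law: V ∝ ln(z/z₀). From the pair, with r = V₁/V₂ = 0.79407,
ln z₀ = (ln z₁ − r·ln z₂)/(1 − r) = (2.5649 − 0.79407×3.1864)/0.20593 = 0.1688 → z₀ = 1.184 ft
V₃ = V₁ · ln(z₃/z₀)/ln(z₁/z₀) = 5.09 × 5.2993/2.3962 = 11.2569 m/s

11.3 m/s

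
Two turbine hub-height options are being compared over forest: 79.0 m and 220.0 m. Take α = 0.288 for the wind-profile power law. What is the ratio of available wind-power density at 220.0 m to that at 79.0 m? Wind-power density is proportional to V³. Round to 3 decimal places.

2.423

Speed ratio: V_B/V_A = (z_B/z_A)^α = (220.0/79.0)^0.288 = (2.7848)^0.288 = 1.34308
Power-density ratio: P_B/P_A = (V_B/V_A)³ = (1.34308)³ = 2.42272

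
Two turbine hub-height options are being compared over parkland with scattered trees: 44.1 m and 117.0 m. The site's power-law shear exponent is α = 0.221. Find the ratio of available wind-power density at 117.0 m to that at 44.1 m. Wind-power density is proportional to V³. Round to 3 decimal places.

Speed ratio: V_B/V_A = (z_B/z_A)^α = (117.0/44.1)^0.221 = (2.6531)^0.221 = 1.24065
Power-density ratio: P_B/P_A = (V_B/V_A)³ = (1.24065)³ = 1.90961

1.910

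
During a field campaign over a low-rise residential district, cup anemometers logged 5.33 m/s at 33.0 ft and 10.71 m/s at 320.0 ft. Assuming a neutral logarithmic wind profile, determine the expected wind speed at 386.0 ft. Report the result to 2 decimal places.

Log law: V ∝ ln(z/z₀). From the pair, with r = V₁/V₂ = 0.49767,
ln z₀ = (ln z₁ − r·ln z₂)/(1 − r) = (3.4965 − 0.49767×5.7683)/0.50233 = 1.2458 → z₀ = 3.476 ft
V₃ = V₁ · ln(z₃/z₀)/ln(z₁/z₀) = 5.33 × 4.7100/2.2507 = 11.1541 m/s

11.15 m/s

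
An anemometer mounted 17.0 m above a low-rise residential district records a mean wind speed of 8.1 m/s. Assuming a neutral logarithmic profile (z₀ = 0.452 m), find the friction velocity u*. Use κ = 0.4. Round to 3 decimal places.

u* ≈ 0.893 m/s

Log law: V(z) = (u*/κ) · ln(z/z₀) ⇒ u* = κ · V / ln(z/z₀)
u* = 0.4 × 8.1 / ln(17.0/0.452) = 0.4 × 8.1 / 3.6273
   = 3.2400 / 3.6273 = 0.8932 m/s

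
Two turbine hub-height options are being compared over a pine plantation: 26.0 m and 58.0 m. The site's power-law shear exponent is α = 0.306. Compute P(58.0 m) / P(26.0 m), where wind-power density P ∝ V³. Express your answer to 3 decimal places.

Speed ratio: V_B/V_A = (z_B/z_A)^α = (58.0/26.0)^0.306 = (2.2308)^0.306 = 1.27828
Power-density ratio: P_B/P_A = (V_B/V_A)³ = (1.27828)³ = 2.08873

2.089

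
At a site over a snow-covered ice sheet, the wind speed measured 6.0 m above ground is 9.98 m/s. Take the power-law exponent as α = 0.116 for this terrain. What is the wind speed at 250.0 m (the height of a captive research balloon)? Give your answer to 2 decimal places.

15.38 m/s

Power-law profile: V₂ = V₁ · (z₂/z₁)^α
V₂ = 9.98 × (250.0/6.0)^0.116 = 9.98 × (41.6667)^0.116
    = 9.98 × 1.5413 = 15.3825 m/s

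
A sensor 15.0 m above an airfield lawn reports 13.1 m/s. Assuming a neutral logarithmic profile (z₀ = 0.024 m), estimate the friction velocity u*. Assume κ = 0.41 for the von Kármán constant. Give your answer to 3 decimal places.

u* ≈ 0.834 m/s

Log law: V(z) = (u*/κ) · ln(z/z₀) ⇒ u* = κ · V / ln(z/z₀)
u* = 0.41 × 13.1 / ln(15.0/0.024) = 0.41 × 13.1 / 6.4378
   = 5.3710 / 6.4378 = 0.8343 m/s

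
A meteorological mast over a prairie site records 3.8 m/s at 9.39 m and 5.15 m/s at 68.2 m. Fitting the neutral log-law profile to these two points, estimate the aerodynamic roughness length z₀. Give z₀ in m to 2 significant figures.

z₀ ≈ 0.035 m

Log law: V(z) ∝ ln(z/z₀). With r = V₁/V₂ = 3.8/5.15 = 0.73786,
r · ln(z₂/z₀) = ln(z₁/z₀) ⇒ ln z₀ = (ln z₁ − r·ln z₂)/(1 − r)
ln z₀ = (2.23965 − 0.73786×4.22244) / 0.26214 = -3.3416
z₀ = exp(-3.3416) = 0.03538 m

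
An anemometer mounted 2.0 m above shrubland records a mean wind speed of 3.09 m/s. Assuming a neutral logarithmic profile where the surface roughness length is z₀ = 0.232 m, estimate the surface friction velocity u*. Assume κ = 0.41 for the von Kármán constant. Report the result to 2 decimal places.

Log law: V(z) = (u*/κ) · ln(z/z₀) ⇒ u* = κ · V / ln(z/z₀)
u* = 0.41 × 3.09 / ln(2.0/0.232) = 0.41 × 3.09 / 2.1542
   = 1.2669 / 2.1542 = 0.5881 m/s

u* ≈ 0.59 m/s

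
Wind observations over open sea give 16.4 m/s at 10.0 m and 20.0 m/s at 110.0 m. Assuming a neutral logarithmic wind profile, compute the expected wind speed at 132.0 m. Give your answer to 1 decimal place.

20.3 m/s

Log law: V ∝ ln(z/z₀). From the pair, with r = V₁/V₂ = 0.82000,
ln z₀ = (ln z₁ − r·ln z₂)/(1 − r) = (2.3026 − 0.82000×4.7005)/0.18000 = -8.6212 → z₀ = 0.0001803 m
V₃ = V₁ · ln(z₃/z₀)/ln(z₁/z₀) = 16.4 × 13.5040/10.9237 = 20.2737 m/s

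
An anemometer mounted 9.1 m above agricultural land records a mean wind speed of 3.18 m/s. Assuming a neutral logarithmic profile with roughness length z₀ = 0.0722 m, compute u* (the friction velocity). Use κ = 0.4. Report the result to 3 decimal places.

Log law: V(z) = (u*/κ) · ln(z/z₀) ⇒ u* = κ · V / ln(z/z₀)
u* = 0.4 × 3.18 / ln(9.1/0.0722) = 0.4 × 3.18 / 4.8366
   = 1.2720 / 4.8366 = 0.2630 m/s

u* ≈ 0.263 m/s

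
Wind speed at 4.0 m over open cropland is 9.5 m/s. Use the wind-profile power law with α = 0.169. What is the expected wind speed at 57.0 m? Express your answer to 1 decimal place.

Power-law profile: V₂ = V₁ · (z₂/z₁)^α
V₂ = 9.5 × (57.0/4.0)^0.169 = 9.5 × (14.2500)^0.169
    = 9.5 × 1.5667 = 14.8840 m/s

14.9 m/s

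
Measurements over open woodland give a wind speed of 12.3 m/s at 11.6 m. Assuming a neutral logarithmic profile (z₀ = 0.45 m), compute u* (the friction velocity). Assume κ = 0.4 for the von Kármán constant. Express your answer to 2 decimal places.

u* ≈ 1.51 m/s

Log law: V(z) = (u*/κ) · ln(z/z₀) ⇒ u* = κ · V / ln(z/z₀)
u* = 0.4 × 12.3 / ln(11.6/0.45) = 0.4 × 12.3 / 3.2495
   = 4.9200 / 3.2495 = 1.5141 m/s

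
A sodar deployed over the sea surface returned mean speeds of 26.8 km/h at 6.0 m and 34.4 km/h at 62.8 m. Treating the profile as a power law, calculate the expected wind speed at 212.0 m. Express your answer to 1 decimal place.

39.2 km/h

First find α: α = ln(V₂/V₁)/ln(z₂/z₁) = ln(34.4/26.8)/ln(62.8/6.0) = 0.24965/2.34820 = 0.1063
Extrapolate from 62.8 m to 212.0 m: V₃ = 34.4 × (212.0/62.8)^0.1063 = 34.4 × 1.1381 = 39.1502 km/h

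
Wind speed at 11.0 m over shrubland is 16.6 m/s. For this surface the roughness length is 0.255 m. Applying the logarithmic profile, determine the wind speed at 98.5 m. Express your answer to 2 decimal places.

26.27 m/s

Log law: V(z) ∝ ln(z/z₀), so V₂/V₁ = ln(z₂/z₀) / ln(z₁/z₀).
ln(98.5/0.255) = 5.9565, ln(11.0/0.255) = 3.7644
V₂ = 16.6 × 5.9565/3.7644 = 16.6 × 1.5823 = 26.2669 m/s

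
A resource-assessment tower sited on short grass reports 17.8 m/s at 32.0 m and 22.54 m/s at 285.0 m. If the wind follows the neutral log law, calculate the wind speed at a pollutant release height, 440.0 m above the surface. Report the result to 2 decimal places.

23.48 m/s

Log law: V ∝ ln(z/z₀). From the pair, with r = V₁/V₂ = 0.78971,
ln z₀ = (ln z₁ − r·ln z₂)/(1 − r) = (3.4657 − 0.78971×5.6525)/0.21029 = -4.7461 → z₀ = 0.008685 m
V₃ = V₁ · ln(z₃/z₀)/ln(z₁/z₀) = 17.8 × 10.8329/8.2119 = 23.4814 m/s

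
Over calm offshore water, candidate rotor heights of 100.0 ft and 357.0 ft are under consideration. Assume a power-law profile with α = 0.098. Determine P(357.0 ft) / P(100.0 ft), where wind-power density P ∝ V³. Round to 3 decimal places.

1.454

Speed ratio: V_B/V_A = (z_B/z_A)^α = (357.0/100.0)^0.098 = (3.5700)^0.098 = 1.13282
Power-density ratio: P_B/P_A = (V_B/V_A)³ = (1.13282)³ = 1.45373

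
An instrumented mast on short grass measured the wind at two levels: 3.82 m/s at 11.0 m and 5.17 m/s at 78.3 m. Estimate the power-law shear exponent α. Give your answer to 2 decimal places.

Power law: V₂/V₁ = (z₂/z₁)^α ⇒ α = ln(V₂/V₁) / ln(z₂/z₁)
α = ln(5.17/3.82) / ln(78.3/11.0) = ln(1.3534) / ln(7.1182)
  = 0.30262 / 1.96265 = 0.15419

α ≈ 0.15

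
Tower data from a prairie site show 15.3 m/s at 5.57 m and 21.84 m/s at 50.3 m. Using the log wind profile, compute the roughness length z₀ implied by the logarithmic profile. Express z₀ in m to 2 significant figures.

z₀ ≈ 0.032 m

Log law: V(z) ∝ ln(z/z₀). With r = V₁/V₂ = 15.3/21.84 = 0.70055,
r · ln(z₂/z₀) = ln(z₁/z₀) ⇒ ln z₀ = (ln z₁ − r·ln z₂)/(1 − r)
ln z₀ = (1.71740 − 0.70055×3.91801) / 0.29945 = -3.4308
z₀ = exp(-3.4308) = 0.03236 m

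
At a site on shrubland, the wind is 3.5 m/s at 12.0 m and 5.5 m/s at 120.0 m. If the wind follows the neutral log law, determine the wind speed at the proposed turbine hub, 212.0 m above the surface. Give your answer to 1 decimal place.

Log law: V ∝ ln(z/z₀). From the pair, with r = V₁/V₂ = 0.63636,
ln z₀ = (ln z₁ − r·ln z₂)/(1 − r) = (2.4849 − 0.63636×4.7875)/0.36364 = -1.5446 → z₀ = 0.2134 m
V₃ = V₁ · ln(z₃/z₀)/ln(z₁/z₀) = 3.5 × 6.9012/4.0295 = 5.9943 m/s

6.0 m/s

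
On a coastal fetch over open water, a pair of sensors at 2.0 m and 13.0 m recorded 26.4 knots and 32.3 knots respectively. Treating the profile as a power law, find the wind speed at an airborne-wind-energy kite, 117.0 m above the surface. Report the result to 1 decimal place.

40.9 knots

First find α: α = ln(V₂/V₁)/ln(z₂/z₁) = ln(32.3/26.4)/ln(13.0/2.0) = 0.20170/1.87180 = 0.1078
Extrapolate from 13.0 m to 117.0 m: V₃ = 32.3 × (117.0/13.0)^0.1078 = 32.3 × 1.2672 = 40.9289 knots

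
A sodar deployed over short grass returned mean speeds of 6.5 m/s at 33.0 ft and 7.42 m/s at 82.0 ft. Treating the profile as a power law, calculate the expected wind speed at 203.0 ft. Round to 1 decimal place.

8.5 m/s

First find α: α = ln(V₂/V₁)/ln(z₂/z₁) = ln(7.42/6.5)/ln(82.0/33.0) = 0.13238/0.91021 = 0.1454
Extrapolate from 82.0 ft to 203.0 ft: V₃ = 7.42 × (203.0/82.0)^0.1454 = 7.42 × 1.1409 = 8.4656 m/s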